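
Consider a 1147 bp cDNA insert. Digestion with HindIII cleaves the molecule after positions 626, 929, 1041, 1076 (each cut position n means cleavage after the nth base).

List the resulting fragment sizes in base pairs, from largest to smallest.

626, 303, 112, 71, 35 bp

Linear molecule, 4 cuts → 5 fragments:
  626 − 0 = 626 bp
  929 − 626 = 303 bp
  1041 − 929 = 112 bp
  1076 − 1041 = 35 bp
  1147 − 1076 = 71 bp
Sorted largest to smallest: 626, 303, 112, 71, 35 bp.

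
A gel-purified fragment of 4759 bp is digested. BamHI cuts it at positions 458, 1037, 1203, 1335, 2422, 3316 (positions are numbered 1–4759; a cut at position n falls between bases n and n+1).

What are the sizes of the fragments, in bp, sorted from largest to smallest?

Linear molecule, 6 cuts → 7 fragments:
  458 − 0 = 458 bp
  1037 − 458 = 579 bp
  1203 − 1037 = 166 bp
  1335 − 1203 = 132 bp
  2422 − 1335 = 1087 bp
  3316 − 2422 = 894 bp
  4759 − 3316 = 1443 bp
Sorted largest to smallest: 1443, 1087, 894, 579, 458, 166, 132 bp.

1443, 1087, 894, 579, 458, 166, 132 bp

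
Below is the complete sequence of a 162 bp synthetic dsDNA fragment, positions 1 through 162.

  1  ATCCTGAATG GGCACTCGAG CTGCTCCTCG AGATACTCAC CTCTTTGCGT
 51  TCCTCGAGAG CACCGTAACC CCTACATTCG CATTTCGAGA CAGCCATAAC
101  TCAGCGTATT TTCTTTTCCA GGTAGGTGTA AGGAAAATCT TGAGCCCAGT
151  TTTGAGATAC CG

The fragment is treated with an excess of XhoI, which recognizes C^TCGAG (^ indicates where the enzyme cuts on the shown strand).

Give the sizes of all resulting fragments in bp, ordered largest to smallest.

109, 26, 15, 12 bp

XhoI sites (CTCGAG) start at positions 15, 27, 53.
XhoI cuts after the first base of each site, so after positions 15, 27, 53.
Linear molecule, 3 cuts → 4 fragments:
  1–15 → 15 bp
  16–27 → 12 bp
  28–53 → 26 bp
  54–162 → 109 bp
Sorted largest to smallest: 109, 26, 15, 12 bp.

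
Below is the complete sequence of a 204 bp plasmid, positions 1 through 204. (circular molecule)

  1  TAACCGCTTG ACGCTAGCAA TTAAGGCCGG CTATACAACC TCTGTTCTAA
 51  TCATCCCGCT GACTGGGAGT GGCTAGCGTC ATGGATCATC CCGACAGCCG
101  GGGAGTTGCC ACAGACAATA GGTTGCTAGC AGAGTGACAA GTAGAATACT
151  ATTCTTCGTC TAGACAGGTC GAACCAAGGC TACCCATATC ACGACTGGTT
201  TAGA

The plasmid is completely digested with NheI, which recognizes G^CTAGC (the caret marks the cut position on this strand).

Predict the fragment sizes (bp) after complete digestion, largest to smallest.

NheI sites (GCTAGC) start at positions 13, 72, 125.
NheI cuts after the first base of each site, so after positions 13, 72, 125.
Circular molecule, 3 cuts → 3 fragments:
  14–72 → 59 bp
  73–125 → 53 bp
  126–204 then 1–13 → 79 + 13 = 92 bp
Sorted largest to smallest: 92, 59, 53 bp.

92, 59, 53 bp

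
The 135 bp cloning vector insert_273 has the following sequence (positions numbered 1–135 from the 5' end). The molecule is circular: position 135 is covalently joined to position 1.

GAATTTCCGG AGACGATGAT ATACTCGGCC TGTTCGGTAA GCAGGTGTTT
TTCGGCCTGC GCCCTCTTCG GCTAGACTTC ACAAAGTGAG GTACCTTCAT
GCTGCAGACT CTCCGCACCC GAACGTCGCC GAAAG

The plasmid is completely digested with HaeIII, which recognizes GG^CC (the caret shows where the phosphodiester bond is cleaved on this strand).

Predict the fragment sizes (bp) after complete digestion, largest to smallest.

108, 27 bp

HaeIII sites (GGCC) start at positions 27, 54.
HaeIII cuts after base 2 of each site, so after positions 28, 55.
Circular molecule, 2 cuts → 2 fragments:
  29–55 → 27 bp
  56–135 then 1–28 → 80 + 28 = 108 bp
Sorted largest to smallest: 108, 27 bp.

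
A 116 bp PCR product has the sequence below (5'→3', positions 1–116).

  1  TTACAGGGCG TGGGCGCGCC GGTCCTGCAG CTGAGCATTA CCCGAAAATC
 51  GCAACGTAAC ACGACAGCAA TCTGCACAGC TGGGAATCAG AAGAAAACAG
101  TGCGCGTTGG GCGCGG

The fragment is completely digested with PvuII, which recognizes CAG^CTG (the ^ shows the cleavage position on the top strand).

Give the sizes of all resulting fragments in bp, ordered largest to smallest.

PvuII sites (CAGCTG) start at positions 28, 77.
PvuII cuts after base 3 of each site, so after positions 30, 79.
Linear molecule, 2 cuts → 3 fragments:
  1–30 → 30 bp
  31–79 → 49 bp
  80–116 → 37 bp
Sorted largest to smallest: 49, 37, 30 bp.

49, 37, 30 bp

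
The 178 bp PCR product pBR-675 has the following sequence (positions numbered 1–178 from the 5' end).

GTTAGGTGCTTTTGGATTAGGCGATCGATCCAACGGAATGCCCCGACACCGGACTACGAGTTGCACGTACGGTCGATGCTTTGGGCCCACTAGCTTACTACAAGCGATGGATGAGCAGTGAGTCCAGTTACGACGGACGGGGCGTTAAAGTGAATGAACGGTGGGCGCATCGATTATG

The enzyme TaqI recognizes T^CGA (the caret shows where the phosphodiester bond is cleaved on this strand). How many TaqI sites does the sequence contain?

3

TCGA occurs starting at positions 25, 73, 170.
TaqI cuts at 3 sites.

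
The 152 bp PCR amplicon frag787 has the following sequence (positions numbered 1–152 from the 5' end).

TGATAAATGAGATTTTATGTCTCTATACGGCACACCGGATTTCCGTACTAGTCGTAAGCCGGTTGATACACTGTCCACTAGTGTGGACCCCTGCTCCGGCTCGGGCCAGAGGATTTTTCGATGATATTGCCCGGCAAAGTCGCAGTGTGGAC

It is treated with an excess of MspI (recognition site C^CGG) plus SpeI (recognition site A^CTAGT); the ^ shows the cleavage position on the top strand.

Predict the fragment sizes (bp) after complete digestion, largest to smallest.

35, 35, 21, 19, 18, 12, 12 bp

MspI sites (CCGG) start at positions 35, 59, 96, 131.
MspI cuts after the first base of each site, so after positions 35, 59, 96, 131.
SpeI sites (ACTAGT) start at positions 47, 77.
SpeI cuts after the first base of each site, so after positions 47, 77.
Combined cut positions: 35, 47, 59, 77, 96, 131.
Linear molecule, 6 cuts → 7 fragments:
  1–35 → 35 bp
  36–47 → 12 bp
  48–59 → 12 bp
  60–77 → 18 bp
  78–96 → 19 bp
  97–131 → 35 bp
  132–152 → 21 bp
Sorted largest to smallest: 35, 35, 21, 19, 18, 12, 12 bp.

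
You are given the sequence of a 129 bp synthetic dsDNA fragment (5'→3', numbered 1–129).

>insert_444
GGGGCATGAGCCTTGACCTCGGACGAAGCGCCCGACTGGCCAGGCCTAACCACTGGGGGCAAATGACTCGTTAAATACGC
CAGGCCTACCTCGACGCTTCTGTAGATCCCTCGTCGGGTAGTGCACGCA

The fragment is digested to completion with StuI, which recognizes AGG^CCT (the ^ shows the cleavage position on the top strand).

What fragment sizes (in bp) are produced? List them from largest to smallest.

StuI sites (AGGCCT) start at positions 42, 82.
StuI cuts after base 3 of each site, so after positions 44, 84.
Linear molecule, 2 cuts → 3 fragments:
  1–44 → 44 bp
  45–84 → 40 bp
  85–129 → 45 bp
Sorted largest to smallest: 45, 44, 40 bp.

45, 44, 40 bp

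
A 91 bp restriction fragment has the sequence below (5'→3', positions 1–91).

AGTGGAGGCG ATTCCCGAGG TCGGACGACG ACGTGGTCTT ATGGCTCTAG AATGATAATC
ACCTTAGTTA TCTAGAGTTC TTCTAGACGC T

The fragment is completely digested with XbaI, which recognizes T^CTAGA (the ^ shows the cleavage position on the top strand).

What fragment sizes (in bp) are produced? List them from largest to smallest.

46, 25, 11, 9 bp

XbaI sites (TCTAGA) start at positions 46, 71, 82.
XbaI cuts after the first base of each site, so after positions 46, 71, 82.
Linear molecule, 3 cuts → 4 fragments:
  1–46 → 46 bp
  47–71 → 25 bp
  72–82 → 11 bp
  83–91 → 9 bp
Sorted largest to smallest: 46, 25, 11, 9 bp.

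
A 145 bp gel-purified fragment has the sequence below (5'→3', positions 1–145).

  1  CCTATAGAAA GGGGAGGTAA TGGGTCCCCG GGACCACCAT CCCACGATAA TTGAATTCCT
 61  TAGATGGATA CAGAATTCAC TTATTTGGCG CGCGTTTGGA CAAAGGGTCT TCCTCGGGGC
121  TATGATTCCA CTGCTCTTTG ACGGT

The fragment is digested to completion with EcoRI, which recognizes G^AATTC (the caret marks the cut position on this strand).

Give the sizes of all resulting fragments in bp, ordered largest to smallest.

72, 53, 20 bp

EcoRI sites (GAATTC) start at positions 53, 73.
EcoRI cuts after the first base of each site, so after positions 53, 73.
Linear molecule, 2 cuts → 3 fragments:
  1–53 → 53 bp
  54–73 → 20 bp
  74–145 → 72 bp
Sorted largest to smallest: 72, 53, 20 bp.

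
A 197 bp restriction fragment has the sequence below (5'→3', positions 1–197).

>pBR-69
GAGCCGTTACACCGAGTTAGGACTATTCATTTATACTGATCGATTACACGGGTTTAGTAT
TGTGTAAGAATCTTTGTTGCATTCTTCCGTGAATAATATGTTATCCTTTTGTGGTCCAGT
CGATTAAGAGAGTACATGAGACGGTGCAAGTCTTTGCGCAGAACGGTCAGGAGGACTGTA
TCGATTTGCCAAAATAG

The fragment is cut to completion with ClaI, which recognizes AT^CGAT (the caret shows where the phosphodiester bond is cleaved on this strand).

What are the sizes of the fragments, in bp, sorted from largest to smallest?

141, 40, 16 bp

ClaI sites (ATCGAT) start at positions 39, 180.
ClaI cuts after base 2 of each site, so after positions 40, 181.
Linear molecule, 2 cuts → 3 fragments:
  1–40 → 40 bp
  41–181 → 141 bp
  182–197 → 16 bp
Sorted largest to smallest: 141, 40, 16 bp.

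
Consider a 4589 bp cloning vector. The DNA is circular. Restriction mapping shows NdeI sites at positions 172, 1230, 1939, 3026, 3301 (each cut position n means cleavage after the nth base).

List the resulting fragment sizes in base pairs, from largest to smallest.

1460, 1087, 1058, 709, 275 bp

Circular molecule, 5 cuts → 5 fragments:
  1230 − 172 = 1058 bp
  1939 − 1230 = 709 bp
  3026 − 1939 = 1087 bp
  3301 − 3026 = 275 bp
  wrap: 4589 − 3301 + 172 = 1460 bp
Sorted largest to smallest: 1460, 1087, 1058, 709, 275 bp.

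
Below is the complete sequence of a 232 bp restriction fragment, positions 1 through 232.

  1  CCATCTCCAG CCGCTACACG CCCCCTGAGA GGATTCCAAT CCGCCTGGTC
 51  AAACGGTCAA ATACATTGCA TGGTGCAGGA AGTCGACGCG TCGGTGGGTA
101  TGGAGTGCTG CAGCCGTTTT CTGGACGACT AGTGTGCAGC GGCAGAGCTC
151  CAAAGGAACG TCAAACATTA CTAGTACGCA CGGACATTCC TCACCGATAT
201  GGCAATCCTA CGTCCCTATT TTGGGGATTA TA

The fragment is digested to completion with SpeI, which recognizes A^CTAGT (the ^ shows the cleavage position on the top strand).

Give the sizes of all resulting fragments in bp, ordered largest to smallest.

128, 62, 42 bp

SpeI sites (ACTAGT) start at positions 128, 170.
SpeI cuts after the first base of each site, so after positions 128, 170.
Linear molecule, 2 cuts → 3 fragments:
  1–128 → 128 bp
  129–170 → 42 bp
  171–232 → 62 bp
Sorted largest to smallest: 128, 62, 42 bp.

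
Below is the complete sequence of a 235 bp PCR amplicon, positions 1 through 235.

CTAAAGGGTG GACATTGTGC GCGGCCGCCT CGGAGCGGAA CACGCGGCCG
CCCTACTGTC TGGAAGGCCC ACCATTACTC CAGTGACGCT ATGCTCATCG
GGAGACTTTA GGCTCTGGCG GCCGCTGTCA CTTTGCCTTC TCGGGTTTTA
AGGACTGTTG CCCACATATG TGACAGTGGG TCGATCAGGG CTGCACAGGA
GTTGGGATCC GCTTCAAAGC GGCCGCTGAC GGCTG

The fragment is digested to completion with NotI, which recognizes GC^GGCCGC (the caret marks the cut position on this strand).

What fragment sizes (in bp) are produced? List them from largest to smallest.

NotI sites (GCGGCCGC) start at positions 21, 44, 118, 219.
NotI cuts after base 2 of each site, so after positions 22, 45, 119, 220.
Linear molecule, 4 cuts → 5 fragments:
  1–22 → 22 bp
  23–45 → 23 bp
  46–119 → 74 bp
  120–220 → 101 bp
  221–235 → 15 bp
Sorted largest to smallest: 101, 74, 23, 22, 15 bp.

101, 74, 23, 22, 15 bp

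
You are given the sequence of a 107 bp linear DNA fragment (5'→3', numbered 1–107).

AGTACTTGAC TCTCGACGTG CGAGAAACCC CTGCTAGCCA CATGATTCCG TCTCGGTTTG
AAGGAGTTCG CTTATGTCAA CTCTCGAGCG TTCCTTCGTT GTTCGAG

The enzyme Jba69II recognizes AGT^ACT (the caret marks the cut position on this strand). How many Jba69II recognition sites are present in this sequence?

AGTACT occurs starting at position 1.
Jba69II cuts at 1 site.

1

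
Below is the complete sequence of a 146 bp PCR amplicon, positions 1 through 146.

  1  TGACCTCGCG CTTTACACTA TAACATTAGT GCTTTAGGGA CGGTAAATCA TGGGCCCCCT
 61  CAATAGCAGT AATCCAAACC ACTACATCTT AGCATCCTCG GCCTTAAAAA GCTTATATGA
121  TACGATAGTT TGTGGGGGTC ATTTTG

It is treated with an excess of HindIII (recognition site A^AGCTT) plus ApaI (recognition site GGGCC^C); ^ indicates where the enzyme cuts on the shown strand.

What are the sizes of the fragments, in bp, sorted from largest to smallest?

56, 53, 37 bp

The HindIII site (AAGCTT) starts at position 109.
HindIII cuts after the first base of each site, so after position 109.
The ApaI site (GGGCCC) starts at position 52.
ApaI cuts after base 5 of each site (before the last base), so after position 56.
Combined cut positions: 56, 109.
Linear molecule, 2 cuts → 3 fragments:
  1–56 → 56 bp
  57–109 → 53 bp
  110–146 → 37 bp
Sorted largest to smallest: 56, 53, 37 bp.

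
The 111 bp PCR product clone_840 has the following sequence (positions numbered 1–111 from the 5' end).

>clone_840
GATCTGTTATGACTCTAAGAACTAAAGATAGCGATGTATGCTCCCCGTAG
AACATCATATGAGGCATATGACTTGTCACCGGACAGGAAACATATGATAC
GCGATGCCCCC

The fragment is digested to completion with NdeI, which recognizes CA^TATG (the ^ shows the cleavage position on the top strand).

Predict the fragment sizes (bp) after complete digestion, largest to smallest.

57, 26, 19, 9 bp

NdeI sites (CATATG) start at positions 56, 65, 91.
NdeI cuts after base 2 of each site, so after positions 57, 66, 92.
Linear molecule, 3 cuts → 4 fragments:
  1–57 → 57 bp
  58–66 → 9 bp
  67–92 → 26 bp
  93–111 → 19 bp
Sorted largest to smallest: 57, 26, 19, 9 bp.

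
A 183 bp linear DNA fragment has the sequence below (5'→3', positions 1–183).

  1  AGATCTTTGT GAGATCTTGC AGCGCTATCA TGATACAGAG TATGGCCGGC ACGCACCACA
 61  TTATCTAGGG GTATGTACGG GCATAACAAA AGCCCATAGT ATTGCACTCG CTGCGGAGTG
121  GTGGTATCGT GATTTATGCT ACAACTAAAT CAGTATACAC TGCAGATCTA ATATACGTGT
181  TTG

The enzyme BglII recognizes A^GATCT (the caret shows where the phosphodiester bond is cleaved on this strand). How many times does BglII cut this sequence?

3

AGATCT occurs starting at positions 1, 12, 164.
BglII cuts at 3 sites.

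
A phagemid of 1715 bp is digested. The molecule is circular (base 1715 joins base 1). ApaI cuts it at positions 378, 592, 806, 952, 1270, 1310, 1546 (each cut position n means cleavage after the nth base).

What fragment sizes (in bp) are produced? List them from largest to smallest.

Circular molecule, 7 cuts → 7 fragments:
  592 − 378 = 214 bp
  806 − 592 = 214 bp
  952 − 806 = 146 bp
  1270 − 952 = 318 bp
  1310 − 1270 = 40 bp
  1546 − 1310 = 236 bp
  wrap: 1715 − 1546 + 378 = 547 bp
Sorted largest to smallest: 547, 318, 236, 214, 214, 146, 40 bp.

547, 318, 236, 214, 214, 146, 40 bp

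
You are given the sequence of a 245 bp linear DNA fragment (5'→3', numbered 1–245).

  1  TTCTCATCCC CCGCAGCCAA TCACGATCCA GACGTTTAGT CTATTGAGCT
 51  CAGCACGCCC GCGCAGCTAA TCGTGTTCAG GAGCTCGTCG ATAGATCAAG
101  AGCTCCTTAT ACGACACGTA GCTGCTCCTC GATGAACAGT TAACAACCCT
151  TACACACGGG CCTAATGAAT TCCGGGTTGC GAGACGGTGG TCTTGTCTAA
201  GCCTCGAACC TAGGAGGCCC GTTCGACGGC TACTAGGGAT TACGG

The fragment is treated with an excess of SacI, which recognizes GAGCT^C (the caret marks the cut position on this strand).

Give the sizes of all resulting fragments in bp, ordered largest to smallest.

SacI sites (GAGCTC) start at positions 46, 81, 100.
SacI cuts after base 5 of each site (before the last base), so after positions 50, 85, 104.
Linear molecule, 3 cuts → 4 fragments:
  1–50 → 50 bp
  51–85 → 35 bp
  86–104 → 19 bp
  105–245 → 141 bp
Sorted largest to smallest: 141, 50, 35, 19 bp.

141, 50, 35, 19 bp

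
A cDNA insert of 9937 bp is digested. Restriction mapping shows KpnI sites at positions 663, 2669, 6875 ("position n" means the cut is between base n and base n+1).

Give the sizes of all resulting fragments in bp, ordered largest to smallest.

Linear molecule, 3 cuts → 4 fragments:
  663 − 0 = 663 bp
  2669 − 663 = 2006 bp
  6875 − 2669 = 4206 bp
  9937 − 6875 = 3062 bp
Sorted largest to smallest: 4206, 3062, 2006, 663 bp.

4206, 3062, 2006, 663 bp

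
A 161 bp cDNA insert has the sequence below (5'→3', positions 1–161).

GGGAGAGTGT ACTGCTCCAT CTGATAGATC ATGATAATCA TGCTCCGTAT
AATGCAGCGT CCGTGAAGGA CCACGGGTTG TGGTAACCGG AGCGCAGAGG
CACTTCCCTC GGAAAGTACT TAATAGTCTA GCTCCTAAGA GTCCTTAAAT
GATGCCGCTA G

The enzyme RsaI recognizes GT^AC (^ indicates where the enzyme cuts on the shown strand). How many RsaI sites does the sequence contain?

GTAC occurs starting at positions 9, 116.
RsaI cuts at 2 sites.

2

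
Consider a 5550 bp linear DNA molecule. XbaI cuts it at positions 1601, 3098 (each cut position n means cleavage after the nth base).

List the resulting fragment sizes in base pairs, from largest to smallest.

2452, 1601, 1497 bp

Linear molecule, 2 cuts → 3 fragments:
  1601 − 0 = 1601 bp
  3098 − 1601 = 1497 bp
  5550 − 3098 = 2452 bp
Sorted largest to smallest: 2452, 1601, 1497 bp.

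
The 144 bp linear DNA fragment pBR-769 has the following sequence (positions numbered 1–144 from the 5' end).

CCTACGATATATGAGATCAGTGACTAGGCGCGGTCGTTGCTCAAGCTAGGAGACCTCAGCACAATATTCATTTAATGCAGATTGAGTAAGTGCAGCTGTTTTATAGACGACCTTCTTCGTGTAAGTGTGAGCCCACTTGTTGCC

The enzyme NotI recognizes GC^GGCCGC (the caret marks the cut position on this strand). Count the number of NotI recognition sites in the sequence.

0

No occurrence of GCGGCCGC is present in the sequence.
NotI does not cut: 0 sites.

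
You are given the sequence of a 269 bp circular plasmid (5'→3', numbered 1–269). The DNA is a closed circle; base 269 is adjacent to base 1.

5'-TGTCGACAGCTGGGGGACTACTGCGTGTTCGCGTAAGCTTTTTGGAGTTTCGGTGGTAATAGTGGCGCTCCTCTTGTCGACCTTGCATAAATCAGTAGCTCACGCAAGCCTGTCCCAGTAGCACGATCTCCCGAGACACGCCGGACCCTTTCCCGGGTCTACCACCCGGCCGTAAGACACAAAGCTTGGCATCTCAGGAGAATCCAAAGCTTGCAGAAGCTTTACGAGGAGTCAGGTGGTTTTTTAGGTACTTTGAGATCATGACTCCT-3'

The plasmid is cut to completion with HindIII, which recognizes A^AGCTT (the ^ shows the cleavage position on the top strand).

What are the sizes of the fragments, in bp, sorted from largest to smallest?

HindIII sites (AAGCTT) start at positions 35, 182, 207, 217.
HindIII cuts after the first base of each site, so after positions 35, 182, 207, 217.
Circular molecule, 4 cuts → 4 fragments:
  36–182 → 147 bp
  183–207 → 25 bp
  208–217 → 10 bp
  218–269 then 1–35 → 52 + 35 = 87 bp
Sorted largest to smallest: 147, 87, 25, 10 bp.

147, 87, 25, 10 bp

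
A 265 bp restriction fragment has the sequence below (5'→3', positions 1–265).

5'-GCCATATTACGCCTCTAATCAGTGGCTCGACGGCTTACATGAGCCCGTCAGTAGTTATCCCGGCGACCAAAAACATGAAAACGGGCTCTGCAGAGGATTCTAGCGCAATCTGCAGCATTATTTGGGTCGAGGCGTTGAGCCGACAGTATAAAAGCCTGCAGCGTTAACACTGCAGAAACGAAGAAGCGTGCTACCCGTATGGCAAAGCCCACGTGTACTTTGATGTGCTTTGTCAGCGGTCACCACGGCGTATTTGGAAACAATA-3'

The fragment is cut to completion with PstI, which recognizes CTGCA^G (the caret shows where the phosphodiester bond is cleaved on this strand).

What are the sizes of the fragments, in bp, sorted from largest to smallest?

PstI sites (CTGCAG) start at positions 88, 110, 156, 170.
PstI cuts after base 5 of each site (before the last base), so after positions 92, 114, 160, 174.
Linear molecule, 4 cuts → 5 fragments:
  1–92 → 92 bp
  93–114 → 22 bp
  115–160 → 46 bp
  161–174 → 14 bp
  175–265 → 91 bp
Sorted largest to smallest: 92, 91, 46, 22, 14 bp.

92, 91, 46, 22, 14 bp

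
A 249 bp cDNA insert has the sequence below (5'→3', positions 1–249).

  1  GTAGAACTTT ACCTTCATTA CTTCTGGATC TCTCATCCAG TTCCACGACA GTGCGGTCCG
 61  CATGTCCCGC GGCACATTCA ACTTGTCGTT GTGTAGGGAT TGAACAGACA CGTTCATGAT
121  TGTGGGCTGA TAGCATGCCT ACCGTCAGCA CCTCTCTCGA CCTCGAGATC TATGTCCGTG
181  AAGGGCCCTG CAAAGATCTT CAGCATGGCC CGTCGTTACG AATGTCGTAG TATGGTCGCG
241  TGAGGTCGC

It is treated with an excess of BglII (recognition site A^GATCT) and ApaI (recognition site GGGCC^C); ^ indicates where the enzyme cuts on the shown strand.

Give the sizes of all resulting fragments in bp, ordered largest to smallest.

BglII sites (AGATCT) start at positions 166, 194.
BglII cuts after the first base of each site, so after positions 166, 194.
The ApaI site (GGGCCC) starts at position 183.
ApaI cuts after base 5 of each site (before the last base), so after position 187.
Combined cut positions: 166, 187, 194.
Linear molecule, 3 cuts → 4 fragments:
  1–166 → 166 bp
  167–187 → 21 bp
  188–194 → 7 bp
  195–249 → 55 bp
Sorted largest to smallest: 166, 55, 21, 7 bp.

166, 55, 21, 7 bp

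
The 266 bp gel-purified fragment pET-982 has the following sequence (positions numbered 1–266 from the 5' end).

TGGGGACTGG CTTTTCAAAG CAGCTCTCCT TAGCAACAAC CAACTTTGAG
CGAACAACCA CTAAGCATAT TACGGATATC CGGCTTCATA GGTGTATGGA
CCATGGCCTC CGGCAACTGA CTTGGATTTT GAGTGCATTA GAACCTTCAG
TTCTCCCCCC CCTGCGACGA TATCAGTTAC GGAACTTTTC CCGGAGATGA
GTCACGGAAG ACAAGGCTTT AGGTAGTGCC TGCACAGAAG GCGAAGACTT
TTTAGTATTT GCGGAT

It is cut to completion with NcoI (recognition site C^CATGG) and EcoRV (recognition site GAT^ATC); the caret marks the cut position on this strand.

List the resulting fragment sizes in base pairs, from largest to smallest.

95, 77, 70, 24 bp

The NcoI site (CCATGG) starts at position 101.
NcoI cuts after the first base of each site, so after position 101.
EcoRV sites (GATATC) start at positions 75, 169.
EcoRV cuts after base 3 of each site, so after positions 77, 171.
Combined cut positions: 77, 101, 171.
Linear molecule, 3 cuts → 4 fragments:
  1–77 → 77 bp
  78–101 → 24 bp
  102–171 → 70 bp
  172–266 → 95 bp
Sorted largest to smallest: 95, 77, 70, 24 bp.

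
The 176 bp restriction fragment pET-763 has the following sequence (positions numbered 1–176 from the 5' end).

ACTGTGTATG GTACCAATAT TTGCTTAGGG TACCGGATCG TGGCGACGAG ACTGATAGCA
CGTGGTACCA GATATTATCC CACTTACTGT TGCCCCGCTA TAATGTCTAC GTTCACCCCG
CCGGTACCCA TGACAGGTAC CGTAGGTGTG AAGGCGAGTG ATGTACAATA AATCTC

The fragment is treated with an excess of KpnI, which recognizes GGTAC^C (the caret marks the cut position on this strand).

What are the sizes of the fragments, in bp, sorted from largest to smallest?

KpnI sites (GGTACC) start at positions 10, 29, 64, 123, 136.
KpnI cuts after base 5 of each site (before the last base), so after positions 14, 33, 68, 127, 140.
Linear molecule, 5 cuts → 6 fragments:
  1–14 → 14 bp
  15–33 → 19 bp
  34–68 → 35 bp
  69–127 → 59 bp
  128–140 → 13 bp
  141–176 → 36 bp
Sorted largest to smallest: 59, 36, 35, 19, 14, 13 bp.

59, 36, 35, 19, 14, 13 bp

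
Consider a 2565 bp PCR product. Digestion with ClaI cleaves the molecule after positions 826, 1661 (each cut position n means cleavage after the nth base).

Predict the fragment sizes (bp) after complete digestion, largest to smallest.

904, 835, 826 bp

Linear molecule, 2 cuts → 3 fragments:
  826 − 0 = 826 bp
  1661 − 826 = 835 bp
  2565 − 1661 = 904 bp
Sorted largest to smallest: 904, 835, 826 bp.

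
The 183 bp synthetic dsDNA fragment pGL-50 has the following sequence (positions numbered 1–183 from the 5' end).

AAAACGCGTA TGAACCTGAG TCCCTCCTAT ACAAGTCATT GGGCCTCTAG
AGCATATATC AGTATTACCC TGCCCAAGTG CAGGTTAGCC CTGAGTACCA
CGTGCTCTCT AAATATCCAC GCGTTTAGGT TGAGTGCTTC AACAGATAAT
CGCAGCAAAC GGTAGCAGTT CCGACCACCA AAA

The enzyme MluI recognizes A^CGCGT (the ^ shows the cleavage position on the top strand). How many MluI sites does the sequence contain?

2

ACGCGT occurs starting at positions 4, 119.
MluI cuts at 2 sites.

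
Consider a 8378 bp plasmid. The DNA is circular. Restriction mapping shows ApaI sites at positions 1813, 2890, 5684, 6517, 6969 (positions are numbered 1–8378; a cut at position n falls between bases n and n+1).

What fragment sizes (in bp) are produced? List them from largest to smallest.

3222, 2794, 1077, 833, 452 bp

Circular molecule, 5 cuts → 5 fragments:
  2890 − 1813 = 1077 bp
  5684 − 2890 = 2794 bp
  6517 − 5684 = 833 bp
  6969 − 6517 = 452 bp
  wrap: 8378 − 6969 + 1813 = 3222 bp
Sorted largest to smallest: 3222, 2794, 1077, 833, 452 bp.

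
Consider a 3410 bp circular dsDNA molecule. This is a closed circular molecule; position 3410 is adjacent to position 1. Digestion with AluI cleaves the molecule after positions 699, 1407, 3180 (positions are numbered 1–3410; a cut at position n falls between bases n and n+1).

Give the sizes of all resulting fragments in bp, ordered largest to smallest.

1773, 929, 708 bp

Circular molecule, 3 cuts → 3 fragments:
  1407 − 699 = 708 bp
  3180 − 1407 = 1773 bp
  wrap: 3410 − 3180 + 699 = 929 bp
Sorted largest to smallest: 1773, 929, 708 bp.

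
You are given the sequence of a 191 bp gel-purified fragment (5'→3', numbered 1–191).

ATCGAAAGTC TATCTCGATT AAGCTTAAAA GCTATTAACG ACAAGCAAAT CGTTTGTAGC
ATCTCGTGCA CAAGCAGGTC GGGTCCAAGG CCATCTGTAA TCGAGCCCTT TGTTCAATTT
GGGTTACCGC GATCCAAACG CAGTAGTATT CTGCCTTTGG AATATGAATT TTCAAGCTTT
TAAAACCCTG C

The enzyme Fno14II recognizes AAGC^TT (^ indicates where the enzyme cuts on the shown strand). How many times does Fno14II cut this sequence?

2

AAGCTT occurs starting at positions 21, 174.
Fno14II cuts at 2 sites.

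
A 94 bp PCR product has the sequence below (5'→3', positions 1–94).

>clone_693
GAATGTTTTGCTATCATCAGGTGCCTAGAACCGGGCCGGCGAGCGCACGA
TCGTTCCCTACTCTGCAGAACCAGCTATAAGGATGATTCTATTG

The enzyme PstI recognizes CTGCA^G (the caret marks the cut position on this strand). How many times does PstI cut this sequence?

CTGCAG occurs starting at position 63.
PstI cuts at 1 site.

1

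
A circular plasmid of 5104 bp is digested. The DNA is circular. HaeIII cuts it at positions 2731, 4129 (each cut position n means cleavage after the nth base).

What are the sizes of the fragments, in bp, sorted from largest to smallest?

Circular molecule, 2 cuts → 2 fragments:
  4129 − 2731 = 1398 bp
  wrap: 5104 − 4129 + 2731 = 3706 bp
Sorted largest to smallest: 3706, 1398 bp.

3706, 1398 bp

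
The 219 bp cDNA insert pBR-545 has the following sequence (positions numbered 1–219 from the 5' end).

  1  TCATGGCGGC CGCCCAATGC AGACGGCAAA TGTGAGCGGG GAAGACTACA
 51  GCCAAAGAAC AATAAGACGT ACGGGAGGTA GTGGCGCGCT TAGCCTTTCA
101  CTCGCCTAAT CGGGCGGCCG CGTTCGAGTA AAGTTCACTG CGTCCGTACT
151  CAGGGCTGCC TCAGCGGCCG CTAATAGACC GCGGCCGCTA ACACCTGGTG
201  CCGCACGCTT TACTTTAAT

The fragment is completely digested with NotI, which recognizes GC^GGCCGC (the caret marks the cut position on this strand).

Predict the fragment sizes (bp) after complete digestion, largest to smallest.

NotI sites (GCGGCCGC) start at positions 6, 114, 164, 181.
NotI cuts after base 2 of each site, so after positions 7, 115, 165, 182.
Linear molecule, 4 cuts → 5 fragments:
  1–7 → 7 bp
  8–115 → 108 bp
  116–165 → 50 bp
  166–182 → 17 bp
  183–219 → 37 bp
Sorted largest to smallest: 108, 50, 37, 17, 7 bp.

108, 50, 37, 17, 7 bp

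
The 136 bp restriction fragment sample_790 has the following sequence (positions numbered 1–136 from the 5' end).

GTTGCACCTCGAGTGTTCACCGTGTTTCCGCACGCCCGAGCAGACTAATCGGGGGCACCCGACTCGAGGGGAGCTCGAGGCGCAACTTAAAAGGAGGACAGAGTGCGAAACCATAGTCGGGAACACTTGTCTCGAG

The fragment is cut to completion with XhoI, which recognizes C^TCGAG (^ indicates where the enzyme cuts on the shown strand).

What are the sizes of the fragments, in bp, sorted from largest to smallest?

57, 55, 11, 8, 5 bp

XhoI sites (CTCGAG) start at positions 8, 63, 74, 131.
XhoI cuts after the first base of each site, so after positions 8, 63, 74, 131.
Linear molecule, 4 cuts → 5 fragments:
  1–8 → 8 bp
  9–63 → 55 bp
  64–74 → 11 bp
  75–131 → 57 bp
  132–136 → 5 bp
Sorted largest to smallest: 57, 55, 11, 8, 5 bp.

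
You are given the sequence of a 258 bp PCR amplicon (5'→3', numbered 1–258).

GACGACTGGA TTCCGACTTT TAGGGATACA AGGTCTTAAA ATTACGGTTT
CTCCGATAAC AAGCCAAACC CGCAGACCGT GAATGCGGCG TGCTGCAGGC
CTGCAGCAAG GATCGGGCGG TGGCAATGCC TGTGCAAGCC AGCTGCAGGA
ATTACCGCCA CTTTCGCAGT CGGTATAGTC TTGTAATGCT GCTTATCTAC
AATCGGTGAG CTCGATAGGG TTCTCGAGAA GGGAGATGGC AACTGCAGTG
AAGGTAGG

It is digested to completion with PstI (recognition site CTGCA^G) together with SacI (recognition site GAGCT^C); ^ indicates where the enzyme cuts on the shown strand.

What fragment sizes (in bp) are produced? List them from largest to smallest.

PstI sites (CTGCAG) start at positions 93, 101, 143, 243.
PstI cuts after base 5 of each site (before the last base), so after positions 97, 105, 147, 247.
The SacI site (GAGCTC) starts at position 208.
SacI cuts after base 5 of each site (before the last base), so after position 212.
Combined cut positions: 97, 105, 147, 212, 247.
Linear molecule, 5 cuts → 6 fragments:
  1–97 → 97 bp
  98–105 → 8 bp
  106–147 → 42 bp
  148–212 → 65 bp
  213–247 → 35 bp
  248–258 → 11 bp
Sorted largest to smallest: 97, 65, 42, 35, 11, 8 bp.

97, 65, 42, 35, 11, 8 bp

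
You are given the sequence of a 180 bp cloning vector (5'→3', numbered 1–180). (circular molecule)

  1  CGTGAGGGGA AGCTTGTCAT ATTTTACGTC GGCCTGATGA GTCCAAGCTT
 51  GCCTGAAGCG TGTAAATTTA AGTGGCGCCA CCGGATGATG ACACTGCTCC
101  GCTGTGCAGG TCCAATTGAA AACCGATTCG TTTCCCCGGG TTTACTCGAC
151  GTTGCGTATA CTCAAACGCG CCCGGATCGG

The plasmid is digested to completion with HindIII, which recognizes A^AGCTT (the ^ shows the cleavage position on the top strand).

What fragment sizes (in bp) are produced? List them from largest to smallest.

145, 35 bp

HindIII sites (AAGCTT) start at positions 10, 45.
HindIII cuts after the first base of each site, so after positions 10, 45.
Circular molecule, 2 cuts → 2 fragments:
  11–45 → 35 bp
  46–180 then 1–10 → 135 + 10 = 145 bp
Sorted largest to smallest: 145, 35 bp.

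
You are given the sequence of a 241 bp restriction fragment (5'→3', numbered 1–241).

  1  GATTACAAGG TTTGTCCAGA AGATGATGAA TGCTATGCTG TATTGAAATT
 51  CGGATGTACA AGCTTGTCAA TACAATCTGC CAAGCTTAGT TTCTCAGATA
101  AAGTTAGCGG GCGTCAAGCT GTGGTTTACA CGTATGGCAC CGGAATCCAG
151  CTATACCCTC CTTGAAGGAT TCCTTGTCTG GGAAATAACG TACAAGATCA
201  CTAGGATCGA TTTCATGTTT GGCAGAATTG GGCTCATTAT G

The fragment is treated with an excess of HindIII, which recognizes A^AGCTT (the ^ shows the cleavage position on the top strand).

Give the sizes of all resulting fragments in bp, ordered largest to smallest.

159, 60, 22 bp

HindIII sites (AAGCTT) start at positions 60, 82.
HindIII cuts after the first base of each site, so after positions 60, 82.
Linear molecule, 2 cuts → 3 fragments:
  1–60 → 60 bp
  61–82 → 22 bp
  83–241 → 159 bp
Sorted largest to smallest: 159, 60, 22 bp.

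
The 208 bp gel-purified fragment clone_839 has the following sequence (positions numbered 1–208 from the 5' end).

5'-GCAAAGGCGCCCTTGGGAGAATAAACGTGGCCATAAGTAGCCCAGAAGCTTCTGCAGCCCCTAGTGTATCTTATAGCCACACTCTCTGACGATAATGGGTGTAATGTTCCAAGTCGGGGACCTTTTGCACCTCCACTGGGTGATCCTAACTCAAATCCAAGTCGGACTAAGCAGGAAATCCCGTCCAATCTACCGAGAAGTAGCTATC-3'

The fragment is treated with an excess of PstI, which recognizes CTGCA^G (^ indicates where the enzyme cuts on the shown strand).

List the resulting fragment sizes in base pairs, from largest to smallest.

The PstI site (CTGCAG) starts at position 52.
PstI cuts after base 5 of each site (before the last base), so after position 56.
Linear molecule, 1 cut → 2 fragments:
  1–56 → 56 bp
  57–208 → 152 bp
Sorted largest to smallest: 152, 56 bp.

152, 56 bp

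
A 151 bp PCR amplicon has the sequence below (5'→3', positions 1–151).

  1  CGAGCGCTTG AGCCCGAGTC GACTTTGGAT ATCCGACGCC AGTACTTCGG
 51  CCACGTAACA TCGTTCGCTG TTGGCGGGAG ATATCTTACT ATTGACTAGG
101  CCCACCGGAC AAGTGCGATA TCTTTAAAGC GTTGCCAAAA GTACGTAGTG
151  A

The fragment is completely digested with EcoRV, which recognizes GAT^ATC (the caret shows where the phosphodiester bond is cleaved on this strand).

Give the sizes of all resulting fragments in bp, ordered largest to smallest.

52, 37, 32, 30 bp

EcoRV sites (GATATC) start at positions 28, 80, 117.
EcoRV cuts after base 3 of each site, so after positions 30, 82, 119.
Linear molecule, 3 cuts → 4 fragments:
  1–30 → 30 bp
  31–82 → 52 bp
  83–119 → 37 bp
  120–151 → 32 bp
Sorted largest to smallest: 52, 37, 32, 30 bp.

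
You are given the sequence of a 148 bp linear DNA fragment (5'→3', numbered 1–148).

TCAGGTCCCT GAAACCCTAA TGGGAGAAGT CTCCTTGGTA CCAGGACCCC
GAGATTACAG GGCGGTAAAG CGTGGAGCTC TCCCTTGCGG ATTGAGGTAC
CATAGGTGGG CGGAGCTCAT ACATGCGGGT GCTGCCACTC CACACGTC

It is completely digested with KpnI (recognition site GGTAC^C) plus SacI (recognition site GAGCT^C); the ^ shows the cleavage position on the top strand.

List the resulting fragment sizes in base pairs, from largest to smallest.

KpnI sites (GGTACC) start at positions 37, 96.
KpnI cuts after base 5 of each site (before the last base), so after positions 41, 100.
SacI sites (GAGCTC) start at positions 75, 113.
SacI cuts after base 5 of each site (before the last base), so after positions 79, 117.
Combined cut positions: 41, 79, 100, 117.
Linear molecule, 4 cuts → 5 fragments:
  1–41 → 41 bp
  42–79 → 38 bp
  80–100 → 21 bp
  101–117 → 17 bp
  118–148 → 31 bp
Sorted largest to smallest: 41, 38, 31, 21, 17 bp.

41, 38, 31, 21, 17 bp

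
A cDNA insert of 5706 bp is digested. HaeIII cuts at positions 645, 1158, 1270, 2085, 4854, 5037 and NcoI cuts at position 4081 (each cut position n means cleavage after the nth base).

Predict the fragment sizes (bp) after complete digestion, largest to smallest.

1996, 815, 773, 669, 645, 513, 183, 112 bp

Combined cut positions (sorted): 645, 1158, 1270, 2085, 4081, 4854, 5037.
Linear molecule, 7 cuts → 8 fragments:
  645 − 0 = 645 bp
  1158 − 645 = 513 bp
  1270 − 1158 = 112 bp
  2085 − 1270 = 815 bp
  4081 − 2085 = 1996 bp
  4854 − 4081 = 773 bp
  5037 − 4854 = 183 bp
  5706 − 5037 = 669 bp
Sorted largest to smallest: 1996, 815, 773, 669, 645, 513, 183, 112 bp.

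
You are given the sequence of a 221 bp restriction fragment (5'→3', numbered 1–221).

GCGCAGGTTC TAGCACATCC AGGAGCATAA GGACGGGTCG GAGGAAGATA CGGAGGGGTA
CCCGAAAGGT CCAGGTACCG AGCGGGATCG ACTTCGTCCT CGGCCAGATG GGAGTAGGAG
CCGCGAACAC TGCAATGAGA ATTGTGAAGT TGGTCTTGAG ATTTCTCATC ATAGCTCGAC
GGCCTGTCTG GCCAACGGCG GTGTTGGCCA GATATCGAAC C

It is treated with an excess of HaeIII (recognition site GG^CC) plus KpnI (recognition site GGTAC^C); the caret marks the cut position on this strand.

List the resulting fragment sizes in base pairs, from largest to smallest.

79, 61, 25, 17, 16, 14, 9 bp

HaeIII sites (GGCC) start at positions 102, 181, 190, 206.
HaeIII cuts after base 2 of each site, so after positions 103, 182, 191, 207.
KpnI sites (GGTACC) start at positions 57, 74.
KpnI cuts after base 5 of each site (before the last base), so after positions 61, 78.
Combined cut positions: 61, 78, 103, 182, 191, 207.
Linear molecule, 6 cuts → 7 fragments:
  1–61 → 61 bp
  62–78 → 17 bp
  79–103 → 25 bp
  104–182 → 79 bp
  183–191 → 9 bp
  192–207 → 16 bp
  208–221 → 14 bp
Sorted largest to smallest: 79, 61, 25, 17, 16, 14, 9 bp.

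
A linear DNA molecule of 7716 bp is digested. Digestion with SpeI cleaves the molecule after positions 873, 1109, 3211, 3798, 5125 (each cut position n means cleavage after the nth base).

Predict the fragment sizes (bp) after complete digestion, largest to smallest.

2591, 2102, 1327, 873, 587, 236 bp

Linear molecule, 5 cuts → 6 fragments:
  873 − 0 = 873 bp
  1109 − 873 = 236 bp
  3211 − 1109 = 2102 bp
  3798 − 3211 = 587 bp
  5125 − 3798 = 1327 bp
  7716 − 5125 = 2591 bp
Sorted largest to smallest: 2591, 2102, 1327, 873, 587, 236 bp.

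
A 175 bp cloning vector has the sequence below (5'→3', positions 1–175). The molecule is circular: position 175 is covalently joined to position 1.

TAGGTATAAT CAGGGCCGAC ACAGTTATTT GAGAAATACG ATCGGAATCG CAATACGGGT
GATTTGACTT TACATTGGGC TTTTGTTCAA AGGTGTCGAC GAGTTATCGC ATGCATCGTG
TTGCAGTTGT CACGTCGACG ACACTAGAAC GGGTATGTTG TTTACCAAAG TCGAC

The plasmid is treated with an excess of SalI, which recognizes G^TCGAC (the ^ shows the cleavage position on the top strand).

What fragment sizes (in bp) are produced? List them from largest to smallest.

SalI sites (GTCGAC) start at positions 95, 134, 170.
SalI cuts after the first base of each site, so after positions 95, 134, 170.
Circular molecule, 3 cuts → 3 fragments:
  96–134 → 39 bp
  135–170 → 36 bp
  171–175 then 1–95 → 5 + 95 = 100 bp
Sorted largest to smallest: 100, 39, 36 bp.

100, 39, 36 bp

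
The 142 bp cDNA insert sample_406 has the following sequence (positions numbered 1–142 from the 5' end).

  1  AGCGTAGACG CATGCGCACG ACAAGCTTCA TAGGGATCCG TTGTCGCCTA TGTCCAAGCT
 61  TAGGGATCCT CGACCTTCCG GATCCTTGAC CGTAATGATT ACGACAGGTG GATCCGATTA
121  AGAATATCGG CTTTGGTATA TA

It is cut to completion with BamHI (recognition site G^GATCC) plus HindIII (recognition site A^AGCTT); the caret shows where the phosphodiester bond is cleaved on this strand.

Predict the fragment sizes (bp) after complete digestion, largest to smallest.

BamHI sites (GGATCC) start at positions 34, 64, 80, 110.
BamHI cuts after the first base of each site, so after positions 34, 64, 80, 110.
HindIII sites (AAGCTT) start at positions 23, 56.
HindIII cuts after the first base of each site, so after positions 23, 56.
Combined cut positions: 23, 34, 56, 64, 80, 110.
Linear molecule, 6 cuts → 7 fragments:
  1–23 → 23 bp
  24–34 → 11 bp
  35–56 → 22 bp
  57–64 → 8 bp
  65–80 → 16 bp
  81–110 → 30 bp
  111–142 → 32 bp
Sorted largest to smallest: 32, 30, 23, 22, 16, 11, 8 bp.

32, 30, 23, 22, 16, 11, 8 bp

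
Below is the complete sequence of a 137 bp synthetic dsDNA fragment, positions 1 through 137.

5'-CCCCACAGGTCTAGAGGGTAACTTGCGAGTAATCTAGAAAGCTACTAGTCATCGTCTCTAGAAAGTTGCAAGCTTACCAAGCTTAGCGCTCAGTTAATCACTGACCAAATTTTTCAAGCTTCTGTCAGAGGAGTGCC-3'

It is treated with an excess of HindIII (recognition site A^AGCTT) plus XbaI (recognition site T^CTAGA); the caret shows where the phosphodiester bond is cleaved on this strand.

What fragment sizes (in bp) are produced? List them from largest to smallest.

HindIII sites (AAGCTT) start at positions 70, 79, 116.
HindIII cuts after the first base of each site, so after positions 70, 79, 116.
XbaI sites (TCTAGA) start at positions 10, 33, 57.
XbaI cuts after the first base of each site, so after positions 10, 33, 57.
Combined cut positions: 10, 33, 57, 70, 79, 116.
Linear molecule, 6 cuts → 7 fragments:
  1–10 → 10 bp
  11–33 → 23 bp
  34–57 → 24 bp
  58–70 → 13 bp
  71–79 → 9 bp
  80–116 → 37 bp
  117–137 → 21 bp
Sorted largest to smallest: 37, 24, 23, 21, 13, 10, 9 bp.

37, 24, 23, 21, 13, 10, 9 bp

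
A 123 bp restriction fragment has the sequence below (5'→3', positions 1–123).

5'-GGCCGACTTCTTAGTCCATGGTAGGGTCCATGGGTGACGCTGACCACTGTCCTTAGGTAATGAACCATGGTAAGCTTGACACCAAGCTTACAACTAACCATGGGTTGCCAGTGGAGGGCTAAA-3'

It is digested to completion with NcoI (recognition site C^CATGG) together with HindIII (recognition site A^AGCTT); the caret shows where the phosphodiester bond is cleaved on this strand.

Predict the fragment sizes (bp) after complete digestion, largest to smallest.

NcoI sites (CCATGG) start at positions 16, 28, 65, 98.
NcoI cuts after the first base of each site, so after positions 16, 28, 65, 98.
HindIII sites (AAGCTT) start at positions 72, 84.
HindIII cuts after the first base of each site, so after positions 72, 84.
Combined cut positions: 16, 28, 65, 72, 84, 98.
Linear molecule, 6 cuts → 7 fragments:
  1–16 → 16 bp
  17–28 → 12 bp
  29–65 → 37 bp
  66–72 → 7 bp
  73–84 → 12 bp
  85–98 → 14 bp
  99–123 → 25 bp
Sorted largest to smallest: 37, 25, 16, 14, 12, 12, 7 bp.

37, 25, 16, 14, 12, 12, 7 bp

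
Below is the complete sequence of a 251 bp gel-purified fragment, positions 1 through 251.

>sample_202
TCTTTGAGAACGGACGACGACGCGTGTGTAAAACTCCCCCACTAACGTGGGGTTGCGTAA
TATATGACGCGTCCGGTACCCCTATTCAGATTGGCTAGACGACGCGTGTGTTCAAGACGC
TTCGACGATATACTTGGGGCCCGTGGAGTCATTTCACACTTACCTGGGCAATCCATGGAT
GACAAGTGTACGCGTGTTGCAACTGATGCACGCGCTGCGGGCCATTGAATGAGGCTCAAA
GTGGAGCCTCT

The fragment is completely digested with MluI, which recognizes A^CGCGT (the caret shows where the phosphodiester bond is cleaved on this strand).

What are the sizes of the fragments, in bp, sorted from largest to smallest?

MluI sites (ACGCGT) start at positions 20, 67, 102, 190.
MluI cuts after the first base of each site, so after positions 20, 67, 102, 190.
Linear molecule, 4 cuts → 5 fragments:
  1–20 → 20 bp
  21–67 → 47 bp
  68–102 → 35 bp
  103–190 → 88 bp
  191–251 → 61 bp
Sorted largest to smallest: 88, 61, 47, 35, 20 bp.

88, 61, 47, 35, 20 bp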